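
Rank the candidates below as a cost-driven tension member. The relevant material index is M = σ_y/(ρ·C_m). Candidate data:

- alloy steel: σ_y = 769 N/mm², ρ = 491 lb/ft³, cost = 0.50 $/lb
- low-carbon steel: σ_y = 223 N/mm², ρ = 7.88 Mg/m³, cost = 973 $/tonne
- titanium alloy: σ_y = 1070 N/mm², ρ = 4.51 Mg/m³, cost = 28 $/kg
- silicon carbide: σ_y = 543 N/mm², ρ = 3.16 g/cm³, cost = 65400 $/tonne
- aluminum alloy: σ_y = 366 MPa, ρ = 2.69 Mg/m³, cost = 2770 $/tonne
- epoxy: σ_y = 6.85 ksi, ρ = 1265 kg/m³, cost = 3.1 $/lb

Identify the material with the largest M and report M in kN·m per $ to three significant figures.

Normalizing units and computing the index:
  alloy steel: σ_y = 769.0 MPa, ρ = 7865 kg/m³, cost = 1.102 $/kg
  low-carbon steel: σ_y = 223.0 MPa, ρ = 7880 kg/m³, cost = 0.9730 $/kg
  titanium alloy: σ_y = 1070 MPa, ρ = 4510 kg/m³, cost = 28.00 $/kg
  silicon carbide: σ_y = 543.0 MPa, ρ = 3160 kg/m³, cost = 65.40 $/kg
  aluminum alloy: σ_y = 366.0 MPa, ρ = 2690 kg/m³, cost = 2.770 $/kg
  epoxy: σ_y = 47.23 MPa, ρ = 1265 kg/m³, cost = 6.834 $/kg
  alloy steel: M = 88.7 kN·m per $
  aluminum alloy: M = 49.1 kN·m per $
  low-carbon steel: M = 29.1 kN·m per $
  titanium alloy: M = 8.47 kN·m per $
  epoxy: M = 5.46 kN·m per $
  silicon carbide: M = 2.63 kN·m per $
Alloy steel has the largest M.

alloy steel, M = 88.7 kN·m per $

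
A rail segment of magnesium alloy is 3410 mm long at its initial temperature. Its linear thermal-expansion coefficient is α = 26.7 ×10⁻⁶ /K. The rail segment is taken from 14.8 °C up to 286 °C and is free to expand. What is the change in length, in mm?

ΔT = 286 − 14.8 = 271.2 K.
ΔL = α·L₀·ΔT = 26.7×10⁻⁶ × 3410 mm × 271.2 K = 24.7 mm.

24.7 mm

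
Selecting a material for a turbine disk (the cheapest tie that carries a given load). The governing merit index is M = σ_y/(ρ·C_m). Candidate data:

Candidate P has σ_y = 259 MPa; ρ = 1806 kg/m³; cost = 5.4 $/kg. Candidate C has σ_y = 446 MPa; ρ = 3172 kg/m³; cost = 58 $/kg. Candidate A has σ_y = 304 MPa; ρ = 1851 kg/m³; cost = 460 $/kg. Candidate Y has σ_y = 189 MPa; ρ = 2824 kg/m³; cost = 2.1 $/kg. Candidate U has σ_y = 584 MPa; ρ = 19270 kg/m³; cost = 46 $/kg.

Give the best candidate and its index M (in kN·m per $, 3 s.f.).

Computing M directly (units already consistent):
  candidate Y: M = 31.9 kN·m per $
  candidate P: M = 26.6 kN·m per $
  candidate C: M = 2.42 kN·m per $
  candidate U: M = 0.659 kN·m per $
  candidate A: M = 0.357 kN·m per $
Highest index: candidate Y.

candidate Y, M = 31.9 kN·m per $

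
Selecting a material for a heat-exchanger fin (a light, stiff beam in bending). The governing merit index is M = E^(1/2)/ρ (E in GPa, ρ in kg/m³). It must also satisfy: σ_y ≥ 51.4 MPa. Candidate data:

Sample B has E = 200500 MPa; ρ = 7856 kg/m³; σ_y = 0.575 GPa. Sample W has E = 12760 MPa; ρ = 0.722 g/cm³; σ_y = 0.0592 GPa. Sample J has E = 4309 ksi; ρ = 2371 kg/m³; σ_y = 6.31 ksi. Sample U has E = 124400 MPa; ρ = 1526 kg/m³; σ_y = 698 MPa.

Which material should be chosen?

Screen on constraints: σ_y ≥ 51.4 MPa. Survivors: sample B, sample W, sample U.
After converting to SI:
  sample B: E = 200.5 GPa, ρ = 7856 kg/m³
  sample W: E = 12.76 GPa, ρ = 722.0 kg/m³
  sample U: E = 124.4 GPa, ρ = 1526 kg/m³
  sample U: M = 7.31×10⁻³
  sample W: M = 4.95×10⁻³
  sample B: M = 1.80×10⁻³
Sample U ranks first.

sample U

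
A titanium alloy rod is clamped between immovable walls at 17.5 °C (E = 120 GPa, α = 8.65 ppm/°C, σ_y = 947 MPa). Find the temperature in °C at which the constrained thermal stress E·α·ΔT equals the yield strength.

930 °C

E·α·ΔT = 947.0 MPa ⇒ ΔT = 947.0 / (120.0×10³ × 8.65×10⁻⁶) = 912.3 K.
T = 17.5 + 912.3 = 929.8 °C.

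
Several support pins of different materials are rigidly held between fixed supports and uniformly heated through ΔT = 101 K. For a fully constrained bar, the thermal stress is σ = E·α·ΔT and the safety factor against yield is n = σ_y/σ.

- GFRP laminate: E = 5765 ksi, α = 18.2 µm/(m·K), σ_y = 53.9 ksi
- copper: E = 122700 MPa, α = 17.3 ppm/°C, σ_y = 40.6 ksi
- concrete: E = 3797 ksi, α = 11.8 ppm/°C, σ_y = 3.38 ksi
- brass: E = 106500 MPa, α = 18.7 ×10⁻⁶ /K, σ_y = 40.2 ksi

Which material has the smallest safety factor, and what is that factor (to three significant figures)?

Per material, after unit conversion:
  GFRP laminate: E = 39.75, α = 18.2, σ_y = 371.6 → σ = 73.1 MPa, n = 5.09
  copper: E = 122.7, α = 17.3, σ_y = 279.9 → σ = 214 MPa, n = 1.31
  concrete: E = 26.18, α = 11.8, σ_y = 23.30 → σ = 31.2 MPa, n = 0.747
  brass: E = 106.5, α = 18.7, σ_y = 277.2 → σ = 201 MPa, n = 1.38
Concrete has the lowest safety factor, n = 0.747.

concrete, n = 0.747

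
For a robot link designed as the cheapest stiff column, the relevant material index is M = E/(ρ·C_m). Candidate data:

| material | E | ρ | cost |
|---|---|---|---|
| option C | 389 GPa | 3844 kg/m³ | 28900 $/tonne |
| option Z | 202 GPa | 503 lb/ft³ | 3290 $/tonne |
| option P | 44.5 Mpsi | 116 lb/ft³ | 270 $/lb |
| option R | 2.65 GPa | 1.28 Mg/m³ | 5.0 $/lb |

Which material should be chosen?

option Z

Normalizing units and computing the index:
  option C: E = 389.0 GPa, ρ = 3844 kg/m³, cost = 28.90 $/kg
  option Z: E = 202.0 GPa, ρ = 8057 kg/m³, cost = 3.290 $/kg
  option P: E = 306.8 GPa, ρ = 1858 kg/m³, cost = 595.2 $/kg
  option R: E = 2.650 GPa, ρ = 1280 kg/m³, cost = 11.02 $/kg
  option Z: M = 7.62 MN·m per $
  option C: M = 3.50 MN·m per $
  option P: M = 0.277 MN·m per $
  option R: M = 0.188 MN·m per $
Option Z ranks first.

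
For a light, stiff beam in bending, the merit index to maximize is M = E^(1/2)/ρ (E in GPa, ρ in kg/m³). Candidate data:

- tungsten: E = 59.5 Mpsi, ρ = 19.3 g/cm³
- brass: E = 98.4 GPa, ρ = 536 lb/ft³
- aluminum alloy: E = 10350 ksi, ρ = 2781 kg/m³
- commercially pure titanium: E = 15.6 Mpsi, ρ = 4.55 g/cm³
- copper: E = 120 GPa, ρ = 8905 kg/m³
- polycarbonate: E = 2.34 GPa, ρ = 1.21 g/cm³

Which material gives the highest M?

Normalizing units and computing the index:
  tungsten: E = 410.2 GPa, ρ = 19300 kg/m³
  brass: E = 98.40 GPa, ρ = 8586 kg/m³
  aluminum alloy: E = 71.36 GPa, ρ = 2781 kg/m³
  commercially pure titanium: E = 107.6 GPa, ρ = 4550 kg/m³
  copper: E = 120.0 GPa, ρ = 8905 kg/m³
  polycarbonate: E = 2.340 GPa, ρ = 1210 kg/m³
  aluminum alloy: M = 3.04×10⁻³
  commercially pure titanium: M = 2.28×10⁻³
  polycarbonate: M = 1.26×10⁻³
  copper: M = 1.23×10⁻³
  brass: M = 1.16×10⁻³
  tungsten: M = 1.05×10⁻³
The maximum is for aluminum alloy.

aluminum alloy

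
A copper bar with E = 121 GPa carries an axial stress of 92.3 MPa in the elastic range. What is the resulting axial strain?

ε = σ/E = 92.3 / 121000 = 7.63×10⁻⁴.

7.63×10⁻⁴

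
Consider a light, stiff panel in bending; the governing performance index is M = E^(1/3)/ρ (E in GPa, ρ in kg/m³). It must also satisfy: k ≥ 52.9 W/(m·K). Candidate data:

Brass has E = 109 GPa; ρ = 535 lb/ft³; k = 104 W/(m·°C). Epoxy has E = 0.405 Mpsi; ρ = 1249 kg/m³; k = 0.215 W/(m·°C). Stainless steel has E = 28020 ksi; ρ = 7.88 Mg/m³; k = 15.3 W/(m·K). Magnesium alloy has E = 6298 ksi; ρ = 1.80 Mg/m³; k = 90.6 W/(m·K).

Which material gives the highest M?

magnesium alloy

Screen on constraints: k ≥ 52.9 W/(m·K). Survivors: brass, magnesium alloy.
Putting every candidate on a common basis:
  brass: E = 109.0 GPa, ρ = 8570 kg/m³
  magnesium alloy: E = 43.42 GPa, ρ = 1800 kg/m³
  magnesium alloy: M = 1.95×10⁻³
  brass: M = 0.557×10⁻³
Highest index: magnesium alloy.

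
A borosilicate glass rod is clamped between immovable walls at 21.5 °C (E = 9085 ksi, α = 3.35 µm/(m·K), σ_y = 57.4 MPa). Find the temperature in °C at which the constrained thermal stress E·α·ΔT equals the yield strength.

E = 9085 ksi = 62.64 GPa.
E·α·ΔT = 57.40 MPa ⇒ ΔT = 57.40 / (62.64×10³ × 3.35×10⁻⁶) = 273.5 K.
T = 21.5 + 273.5 = 295.0 °C.

295 °C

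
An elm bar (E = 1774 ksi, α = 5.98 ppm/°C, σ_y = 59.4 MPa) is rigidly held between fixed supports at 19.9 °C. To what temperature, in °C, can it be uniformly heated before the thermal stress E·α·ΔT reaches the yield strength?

E = 1774 ksi = 12.23 GPa.
E·α·ΔT = 59.40 MPa ⇒ ΔT = 59.40 / (12.23×10³ × 5.98×10⁻⁶) = 812.1 K.
T = 19.9 + 812.1 = 832.0 °C.

832 °C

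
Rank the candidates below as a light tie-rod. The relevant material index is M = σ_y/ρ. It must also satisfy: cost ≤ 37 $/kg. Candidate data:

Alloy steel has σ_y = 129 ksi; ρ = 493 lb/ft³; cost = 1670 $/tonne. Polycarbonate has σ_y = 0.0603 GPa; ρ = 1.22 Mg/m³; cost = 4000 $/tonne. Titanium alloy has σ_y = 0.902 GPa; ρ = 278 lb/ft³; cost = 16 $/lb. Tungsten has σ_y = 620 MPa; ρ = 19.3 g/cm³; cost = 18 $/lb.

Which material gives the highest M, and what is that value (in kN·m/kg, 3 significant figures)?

titanium alloy, M = 203 kN·m/kg

Screen on constraints: cost ≤ 37 $/kg. Survivors: alloy steel, polycarbonate, titanium alloy.
Normalizing units and computing the index:
  alloy steel: σ_y = 889.4 MPa, ρ = 7897 kg/m³
  polycarbonate: σ_y = 60.30 MPa, ρ = 1220 kg/m³
  titanium alloy: σ_y = 902.0 MPa, ρ = 4453 kg/m³
  titanium alloy: M = 203 kN·m/kg
  alloy steel: M = 113 kN·m/kg
  polycarbonate: M = 49.4 kN·m/kg
Highest index: titanium alloy.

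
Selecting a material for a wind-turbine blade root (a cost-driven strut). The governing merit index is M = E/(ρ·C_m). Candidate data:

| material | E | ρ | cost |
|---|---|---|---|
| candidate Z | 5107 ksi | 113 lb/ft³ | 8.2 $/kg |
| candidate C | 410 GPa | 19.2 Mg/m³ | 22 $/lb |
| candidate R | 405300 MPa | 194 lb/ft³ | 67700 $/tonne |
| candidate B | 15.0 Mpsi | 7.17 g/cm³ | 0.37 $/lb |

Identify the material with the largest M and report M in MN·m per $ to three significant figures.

candidate B, M = 17.7 MN·m per $

Putting every candidate on a common basis:
  candidate Z: E = 35.21 GPa, ρ = 1810 kg/m³, cost = 8.200 $/kg
  candidate C: E = 410.0 GPa, ρ = 19200 kg/m³, cost = 48.50 $/kg
  candidate R: E = 405.3 GPa, ρ = 3108 kg/m³, cost = 67.70 $/kg
  candidate B: E = 103.4 GPa, ρ = 7170 kg/m³, cost = 0.8157 $/kg
  candidate B: M = 17.7 MN·m per $
  candidate Z: M = 2.37 MN·m per $
  candidate R: M = 1.93 MN·m per $
  candidate C: M = 0.440 MN·m per $
Candidate B has the largest M.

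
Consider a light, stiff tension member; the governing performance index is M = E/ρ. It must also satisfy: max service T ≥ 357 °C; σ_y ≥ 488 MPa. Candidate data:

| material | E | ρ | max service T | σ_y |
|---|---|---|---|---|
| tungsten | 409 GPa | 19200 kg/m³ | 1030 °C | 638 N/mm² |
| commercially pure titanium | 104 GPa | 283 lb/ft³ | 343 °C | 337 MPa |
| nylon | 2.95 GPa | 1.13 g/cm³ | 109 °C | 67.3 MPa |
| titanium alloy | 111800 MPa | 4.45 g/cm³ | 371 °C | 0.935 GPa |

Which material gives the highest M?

Screen on constraints: max service T ≥ 357 °C; σ_y ≥ 488 MPa. Survivors: tungsten, titanium alloy.
Putting every candidate on a common basis:
  tungsten: E = 409.0 GPa, ρ = 19200 kg/m³
  titanium alloy: E = 111.8 GPa, ρ = 4450 kg/m³
  titanium alloy: M = 25.1 MN·m/kg
  tungsten: M = 21.3 MN·m/kg
Highest index: titanium alloy.

titanium alloy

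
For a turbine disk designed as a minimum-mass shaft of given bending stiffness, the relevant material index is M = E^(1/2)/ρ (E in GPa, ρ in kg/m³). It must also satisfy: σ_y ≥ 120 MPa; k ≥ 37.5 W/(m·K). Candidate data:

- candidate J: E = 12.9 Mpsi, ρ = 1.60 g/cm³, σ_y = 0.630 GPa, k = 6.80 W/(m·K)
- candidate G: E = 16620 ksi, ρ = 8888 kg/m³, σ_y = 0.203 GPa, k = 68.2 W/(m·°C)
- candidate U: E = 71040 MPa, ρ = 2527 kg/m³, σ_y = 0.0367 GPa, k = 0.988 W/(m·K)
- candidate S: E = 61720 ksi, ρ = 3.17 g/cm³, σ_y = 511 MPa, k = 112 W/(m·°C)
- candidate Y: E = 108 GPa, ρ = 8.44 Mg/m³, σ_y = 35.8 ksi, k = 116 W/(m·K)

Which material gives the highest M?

Screen on constraints: σ_y ≥ 120 MPa; k ≥ 37.5 W/(m·K). Survivors: candidate G, candidate S, candidate Y.
Putting every candidate on a common basis:
  candidate G: E = 114.6 GPa, ρ = 8888 kg/m³
  candidate S: E = 425.5 GPa, ρ = 3170 kg/m³
  candidate Y: E = 108.0 GPa, ρ = 8440 kg/m³
  candidate S: M = 6.51×10⁻³
  candidate Y: M = 1.23×10⁻³
  candidate G: M = 1.20×10⁻³
Candidate S has the largest M.

candidate S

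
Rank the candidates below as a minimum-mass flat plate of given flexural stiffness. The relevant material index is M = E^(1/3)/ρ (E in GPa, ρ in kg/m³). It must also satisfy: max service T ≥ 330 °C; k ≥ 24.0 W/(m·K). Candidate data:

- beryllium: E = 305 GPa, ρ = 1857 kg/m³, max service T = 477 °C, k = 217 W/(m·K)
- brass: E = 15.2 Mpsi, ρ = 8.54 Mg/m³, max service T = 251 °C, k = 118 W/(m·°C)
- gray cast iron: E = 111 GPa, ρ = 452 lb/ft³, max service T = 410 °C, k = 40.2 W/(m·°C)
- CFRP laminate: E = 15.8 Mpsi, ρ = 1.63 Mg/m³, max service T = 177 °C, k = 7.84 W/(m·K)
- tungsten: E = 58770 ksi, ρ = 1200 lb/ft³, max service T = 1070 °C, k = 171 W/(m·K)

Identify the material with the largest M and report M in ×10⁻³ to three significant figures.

Screen on constraints: max service T ≥ 330 °C; k ≥ 24.0 W/(m·K). Survivors: beryllium, gray cast iron, tungsten.
Convert each candidate to consistent units, then evaluate M:
  beryllium: E = 305.0 GPa, ρ = 1857 kg/m³
  gray cast iron: E = 111.0 GPa, ρ = 7240 kg/m³
  tungsten: E = 405.2 GPa, ρ = 19220 kg/m³
  beryllium: M = 3.62×10⁻³
  gray cast iron: M = 0.664×10⁻³
  tungsten: M = 0.385×10⁻³
Highest index: beryllium.

beryllium, M = 3.62×10⁻³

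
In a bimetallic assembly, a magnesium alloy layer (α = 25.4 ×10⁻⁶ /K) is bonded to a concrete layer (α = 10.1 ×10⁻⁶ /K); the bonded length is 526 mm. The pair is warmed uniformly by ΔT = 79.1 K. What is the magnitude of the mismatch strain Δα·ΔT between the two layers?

1.21×10⁻³

Δα = |25.4 − 10.1|×10⁻⁶/K = 15.3×10⁻⁶/K.
Mismatch strain = Δα·ΔT = 15.3×10⁻⁶ × 79.1 = 1.21×10⁻³.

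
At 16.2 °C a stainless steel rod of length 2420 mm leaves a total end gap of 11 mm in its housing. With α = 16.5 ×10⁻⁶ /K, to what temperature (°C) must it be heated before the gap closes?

α·L₀·ΔT = 11.0 mm ⇒ ΔT = 11.0 / (16.5×10⁻⁶ × 2420.0) = 275.5 K.
T = 16.2 + 275.5 = 291.7 °C.

292 °C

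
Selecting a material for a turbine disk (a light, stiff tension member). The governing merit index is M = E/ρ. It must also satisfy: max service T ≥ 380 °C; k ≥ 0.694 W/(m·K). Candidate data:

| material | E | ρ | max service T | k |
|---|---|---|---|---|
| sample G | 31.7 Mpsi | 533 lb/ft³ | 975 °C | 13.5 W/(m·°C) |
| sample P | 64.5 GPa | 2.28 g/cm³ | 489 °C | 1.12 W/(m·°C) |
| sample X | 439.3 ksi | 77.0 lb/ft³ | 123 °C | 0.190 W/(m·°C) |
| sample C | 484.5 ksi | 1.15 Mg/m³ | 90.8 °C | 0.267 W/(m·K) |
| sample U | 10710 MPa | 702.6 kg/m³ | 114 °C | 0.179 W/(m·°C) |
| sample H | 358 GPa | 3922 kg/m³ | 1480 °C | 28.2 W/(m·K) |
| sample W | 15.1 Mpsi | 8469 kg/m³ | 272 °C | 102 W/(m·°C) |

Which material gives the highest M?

Screen on constraints: max service T ≥ 380 °C; k ≥ 0.694 W/(m·K). Survivors: sample G, sample P, sample H.
Putting every candidate on a common basis:
  sample G: E = 218.6 GPa, ρ = 8538 kg/m³
  sample P: E = 64.50 GPa, ρ = 2280 kg/m³
  sample H: E = 358.0 GPa, ρ = 3922 kg/m³
  sample H: M = 91.3 MN·m/kg
  sample P: M = 28.3 MN·m/kg
  sample G: M = 25.6 MN·m/kg
The maximum is for sample H.

sample H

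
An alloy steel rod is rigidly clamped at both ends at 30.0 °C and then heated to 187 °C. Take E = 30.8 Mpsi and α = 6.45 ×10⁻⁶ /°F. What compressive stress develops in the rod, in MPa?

387 MPa

E = 30.8 Mpsi = 212.4 GPa.
α = 6.45×10⁻⁶/°F × 9/5 = 11.6×10⁻⁶/K.
ΔT = 157.0 K. Constrained thermal stress σ = E·α·ΔT = 212.4×10³ MPa × 11.6×10⁻⁶ × 157.0 = 387 MPa (compressive).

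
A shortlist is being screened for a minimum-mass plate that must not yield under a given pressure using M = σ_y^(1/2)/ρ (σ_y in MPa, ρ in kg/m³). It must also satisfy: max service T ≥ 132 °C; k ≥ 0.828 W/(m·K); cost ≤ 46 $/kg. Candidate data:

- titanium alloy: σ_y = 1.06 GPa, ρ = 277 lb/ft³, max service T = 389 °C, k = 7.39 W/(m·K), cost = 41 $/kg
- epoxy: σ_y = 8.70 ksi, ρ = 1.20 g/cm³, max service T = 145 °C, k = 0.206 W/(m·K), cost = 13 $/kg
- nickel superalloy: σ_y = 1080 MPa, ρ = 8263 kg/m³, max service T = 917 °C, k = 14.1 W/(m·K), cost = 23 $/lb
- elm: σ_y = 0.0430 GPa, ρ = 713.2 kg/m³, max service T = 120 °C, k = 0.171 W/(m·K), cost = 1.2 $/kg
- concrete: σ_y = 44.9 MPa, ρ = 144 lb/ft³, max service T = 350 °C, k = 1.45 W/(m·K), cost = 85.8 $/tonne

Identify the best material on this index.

Screen on constraints: max service T ≥ 132 °C; k ≥ 0.828 W/(m·K); cost ≤ 46 $/kg. Survivors: titanium alloy, concrete.
Convert each candidate to consistent units, then evaluate M:
  titanium alloy: σ_y = 1060 MPa, ρ = 4437 kg/m³
  concrete: σ_y = 44.90 MPa, ρ = 2307 kg/m³
  titanium alloy: M = 7.34×10⁻³
  concrete: M = 2.90×10⁻³
The maximum is for titanium alloy.

titanium alloy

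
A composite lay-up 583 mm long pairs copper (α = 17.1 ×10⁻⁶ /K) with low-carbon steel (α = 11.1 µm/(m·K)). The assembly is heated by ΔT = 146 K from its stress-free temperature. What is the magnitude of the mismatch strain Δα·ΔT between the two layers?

Δα = |17.1 − 11.1|×10⁻⁶/K = 6.00×10⁻⁶/K.
Mismatch strain = Δα·ΔT = 6.00×10⁻⁶ × 146.0 = 8.76×10⁻⁴.

8.76×10⁻⁴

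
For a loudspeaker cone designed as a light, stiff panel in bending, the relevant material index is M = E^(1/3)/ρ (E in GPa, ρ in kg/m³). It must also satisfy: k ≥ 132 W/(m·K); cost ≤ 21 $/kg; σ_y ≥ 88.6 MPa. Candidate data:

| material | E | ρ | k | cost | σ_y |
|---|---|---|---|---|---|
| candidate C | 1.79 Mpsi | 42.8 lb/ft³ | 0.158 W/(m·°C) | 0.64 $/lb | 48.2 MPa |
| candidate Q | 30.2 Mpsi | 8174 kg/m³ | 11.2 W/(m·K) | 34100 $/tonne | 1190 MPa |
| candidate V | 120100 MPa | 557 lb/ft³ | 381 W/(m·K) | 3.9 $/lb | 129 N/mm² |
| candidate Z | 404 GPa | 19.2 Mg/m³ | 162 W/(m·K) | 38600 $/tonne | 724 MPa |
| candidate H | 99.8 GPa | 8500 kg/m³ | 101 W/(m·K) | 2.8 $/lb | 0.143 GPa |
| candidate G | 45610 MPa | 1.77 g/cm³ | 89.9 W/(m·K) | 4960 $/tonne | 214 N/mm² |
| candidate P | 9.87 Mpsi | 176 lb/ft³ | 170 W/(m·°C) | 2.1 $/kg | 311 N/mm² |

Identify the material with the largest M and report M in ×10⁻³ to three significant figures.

Screen on constraints: k ≥ 132 W/(m·K); cost ≤ 21 $/kg; σ_y ≥ 88.6 MPa. Survivors: candidate V, candidate P.
Putting every candidate on a common basis:
  candidate V: E = 120.1 GPa, ρ = 8922 kg/m³
  candidate P: E = 68.05 GPa, ρ = 2819 kg/m³
  candidate P: M = 1.45×10⁻³
  candidate V: M = 0.553×10⁻³
Candidate P ranks first.

candidate P, M = 1.45×10⁻³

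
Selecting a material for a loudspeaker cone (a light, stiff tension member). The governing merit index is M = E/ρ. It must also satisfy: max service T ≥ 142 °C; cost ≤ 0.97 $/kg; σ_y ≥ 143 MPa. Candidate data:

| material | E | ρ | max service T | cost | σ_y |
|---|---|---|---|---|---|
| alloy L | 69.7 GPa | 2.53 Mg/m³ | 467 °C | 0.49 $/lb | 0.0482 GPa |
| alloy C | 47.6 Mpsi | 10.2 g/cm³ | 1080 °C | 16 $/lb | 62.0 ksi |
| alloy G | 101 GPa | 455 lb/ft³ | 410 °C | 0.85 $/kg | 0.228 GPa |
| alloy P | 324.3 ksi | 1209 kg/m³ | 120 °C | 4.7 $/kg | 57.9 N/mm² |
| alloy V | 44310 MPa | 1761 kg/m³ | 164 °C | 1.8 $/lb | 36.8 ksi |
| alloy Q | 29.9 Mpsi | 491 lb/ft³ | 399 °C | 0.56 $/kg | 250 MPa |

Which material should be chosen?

Screen on constraints: max service T ≥ 142 °C; cost ≤ 0.97 $/kg; σ_y ≥ 143 MPa. Survivors: alloy G, alloy Q.
Normalizing units and computing the index:
  alloy G: E = 101.0 GPa, ρ = 7288 kg/m³
  alloy Q: E = 206.2 GPa, ρ = 7865 kg/m³
  alloy Q: M = 26.2 MN·m/kg
  alloy G: M = 13.9 MN·m/kg
Alloy Q ranks first.

alloy Q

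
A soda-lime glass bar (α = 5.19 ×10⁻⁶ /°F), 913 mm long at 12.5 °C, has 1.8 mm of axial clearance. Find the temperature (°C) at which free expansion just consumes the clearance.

α = 5.19×10⁻⁶/°F × 9/5 = 9.34×10⁻⁶/K.
α·L₀·ΔT = 1.8 mm ⇒ ΔT = 1.8 / (9.34×10⁻⁶ × 913.0) = 211.0 K.
T = 12.5 + 211.0 = 223.5 °C.

224 °C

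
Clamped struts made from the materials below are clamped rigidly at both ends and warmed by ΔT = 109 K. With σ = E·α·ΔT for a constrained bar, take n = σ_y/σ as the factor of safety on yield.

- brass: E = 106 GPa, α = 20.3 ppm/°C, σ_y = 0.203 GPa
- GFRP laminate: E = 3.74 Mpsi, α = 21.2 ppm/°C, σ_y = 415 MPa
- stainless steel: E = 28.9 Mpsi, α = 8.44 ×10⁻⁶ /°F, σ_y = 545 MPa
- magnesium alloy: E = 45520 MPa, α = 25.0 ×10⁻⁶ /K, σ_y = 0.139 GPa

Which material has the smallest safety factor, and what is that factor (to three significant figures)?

brass, n = 0.866

Converting E to GPa, α to ×10⁻⁶/K, σ_y to MPa, then σ and n for each:
  brass: E = 106.0, α = 20.3, σ_y = 203.0 → σ = 235 MPa, n = 0.866
  GFRP laminate: E = 25.79, α = 21.2, σ_y = 415.0 → σ = 59.6 MPa, n = 6.96
  stainless steel: E = 199.3, α = 15.2, σ_y = 545.0 → σ = 330 MPa, n = 1.65
  magnesium alloy: E = 45.52, α = 25.0, σ_y = 139.0 → σ = 124 MPa, n = 1.12
Brass has the lowest safety factor, n = 0.866.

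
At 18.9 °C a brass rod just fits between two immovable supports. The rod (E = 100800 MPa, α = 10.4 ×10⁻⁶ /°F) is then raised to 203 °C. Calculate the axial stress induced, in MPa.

347 MPa

E = 100800 MPa = 100.8 GPa.
α = 10.4×10⁻⁶/°F × 9/5 = 18.7×10⁻⁶/K.
ΔT = 184.1 K. Constrained thermal stress σ = E·α·ΔT = 100.8×10³ MPa × 18.7×10⁻⁶ × 184.1 = 347 MPa (compressive).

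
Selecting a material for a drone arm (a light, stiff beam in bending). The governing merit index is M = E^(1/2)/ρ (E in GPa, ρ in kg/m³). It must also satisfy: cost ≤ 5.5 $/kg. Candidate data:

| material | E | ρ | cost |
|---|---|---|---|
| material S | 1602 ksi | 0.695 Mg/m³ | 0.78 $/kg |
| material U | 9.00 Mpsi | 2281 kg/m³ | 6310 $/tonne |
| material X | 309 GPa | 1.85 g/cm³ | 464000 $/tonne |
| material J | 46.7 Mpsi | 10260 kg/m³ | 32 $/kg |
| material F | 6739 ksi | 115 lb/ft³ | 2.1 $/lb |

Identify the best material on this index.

material S

Screen on constraints: cost ≤ 5.5 $/kg. Survivors: material S, material F.
Convert each candidate to consistent units, then evaluate M:
  material S: E = 11.05 GPa, ρ = 695.0 kg/m³
  material F: E = 46.46 GPa, ρ = 1842 kg/m³
  material S: M = 4.78×10⁻³
  material F: M = 3.70×10⁻³
Highest index: material S.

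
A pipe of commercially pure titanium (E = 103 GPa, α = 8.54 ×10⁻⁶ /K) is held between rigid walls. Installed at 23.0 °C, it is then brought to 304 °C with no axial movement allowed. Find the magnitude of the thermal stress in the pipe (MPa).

ΔT = 281.0 K. Constrained thermal stress σ = E·α·ΔT = 103.0×10³ MPa × 8.54×10⁻⁶ × 281.0 = 247 MPa (compressive).

247 MPa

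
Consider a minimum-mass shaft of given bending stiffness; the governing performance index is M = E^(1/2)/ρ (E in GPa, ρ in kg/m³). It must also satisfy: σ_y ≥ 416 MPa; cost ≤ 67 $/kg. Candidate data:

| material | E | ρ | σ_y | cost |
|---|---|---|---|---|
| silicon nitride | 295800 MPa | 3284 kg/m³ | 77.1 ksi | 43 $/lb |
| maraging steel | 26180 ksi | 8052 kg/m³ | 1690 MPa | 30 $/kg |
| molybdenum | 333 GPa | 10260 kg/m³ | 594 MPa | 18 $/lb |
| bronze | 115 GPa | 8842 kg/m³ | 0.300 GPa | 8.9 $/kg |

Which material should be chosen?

Screen on constraints: σ_y ≥ 416 MPa; cost ≤ 67 $/kg. Survivors: maraging steel, molybdenum.
In SI units:
  maraging steel: E = 180.5 GPa, ρ = 8052 kg/m³
  molybdenum: E = 333.0 GPa, ρ = 10260 kg/m³
  molybdenum: M = 1.78×10⁻³
  maraging steel: M = 1.67×10⁻³
Highest index: molybdenum.

molybdenum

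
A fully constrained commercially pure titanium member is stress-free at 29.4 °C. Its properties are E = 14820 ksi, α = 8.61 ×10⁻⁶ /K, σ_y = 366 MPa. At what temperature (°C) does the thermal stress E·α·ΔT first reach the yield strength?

445 °C

E = 14820 ksi = 102.2 GPa.
E·α·ΔT = 366.0 MPa ⇒ ΔT = 366.0 / (102.2×10³ × 8.61×10⁻⁶) = 416.0 K.
T = 29.4 + 416.0 = 445.4 °C.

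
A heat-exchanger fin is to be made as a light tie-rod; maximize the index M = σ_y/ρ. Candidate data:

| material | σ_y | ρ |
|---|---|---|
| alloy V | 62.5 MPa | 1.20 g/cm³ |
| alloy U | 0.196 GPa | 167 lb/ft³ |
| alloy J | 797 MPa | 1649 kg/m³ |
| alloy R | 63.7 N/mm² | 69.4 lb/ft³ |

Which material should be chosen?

Convert each candidate to consistent units, then evaluate M:
  alloy V: σ_y = 62.50 MPa, ρ = 1200 kg/m³
  alloy U: σ_y = 196.0 MPa, ρ = 2675 kg/m³
  alloy J: σ_y = 797.0 MPa, ρ = 1649 kg/m³
  alloy R: σ_y = 63.70 MPa, ρ = 1112 kg/m³
  alloy J: M = 483 kN·m/kg
  alloy U: M = 73.3 kN·m/kg
  alloy R: M = 57.3 kN·m/kg
  alloy V: M = 52.1 kN·m/kg
Highest index: alloy J.

alloy J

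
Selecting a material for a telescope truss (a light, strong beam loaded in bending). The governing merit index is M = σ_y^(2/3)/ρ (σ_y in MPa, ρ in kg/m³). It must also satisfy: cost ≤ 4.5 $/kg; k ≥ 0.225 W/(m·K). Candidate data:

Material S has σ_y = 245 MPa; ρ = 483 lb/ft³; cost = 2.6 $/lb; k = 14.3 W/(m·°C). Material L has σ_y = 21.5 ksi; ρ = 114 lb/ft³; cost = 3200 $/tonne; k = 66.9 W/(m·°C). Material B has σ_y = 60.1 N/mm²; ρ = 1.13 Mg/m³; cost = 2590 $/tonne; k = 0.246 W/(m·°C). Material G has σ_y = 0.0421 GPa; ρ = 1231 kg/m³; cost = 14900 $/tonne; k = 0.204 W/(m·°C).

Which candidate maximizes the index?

Screen on constraints: cost ≤ 4.5 $/kg; k ≥ 0.225 W/(m·K). Survivors: material L, material B.
Convert each candidate to consistent units, then evaluate M:
  material L: σ_y = 148.2 MPa, ρ = 1826 kg/m³
  material B: σ_y = 60.10 MPa, ρ = 1130 kg/m³
  material L: M = 15.3×10⁻³
  material B: M = 13.6×10⁻³
Material L ranks first.

material L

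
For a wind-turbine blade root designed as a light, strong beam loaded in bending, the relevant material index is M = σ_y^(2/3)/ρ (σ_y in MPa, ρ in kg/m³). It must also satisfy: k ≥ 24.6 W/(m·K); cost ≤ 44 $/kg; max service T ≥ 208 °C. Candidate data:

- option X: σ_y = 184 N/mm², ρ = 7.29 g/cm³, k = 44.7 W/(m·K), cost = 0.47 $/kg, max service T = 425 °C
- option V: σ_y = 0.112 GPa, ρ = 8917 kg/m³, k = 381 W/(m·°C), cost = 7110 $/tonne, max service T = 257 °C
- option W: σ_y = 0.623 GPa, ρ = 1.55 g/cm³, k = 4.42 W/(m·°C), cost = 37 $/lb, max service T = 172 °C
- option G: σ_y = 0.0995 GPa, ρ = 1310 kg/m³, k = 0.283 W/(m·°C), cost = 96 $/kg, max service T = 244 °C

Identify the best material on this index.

Screen on constraints: k ≥ 24.6 W/(m·K); cost ≤ 44 $/kg; max service T ≥ 208 °C. Survivors: option X, option V.
Normalizing units and computing the index:
  option X: σ_y = 184.0 MPa, ρ = 7290 kg/m³
  option V: σ_y = 112.0 MPa, ρ = 8917 kg/m³
  option X: M = 4.44×10⁻³
  option V: M = 2.61×10⁻³
Highest index: option X.

option X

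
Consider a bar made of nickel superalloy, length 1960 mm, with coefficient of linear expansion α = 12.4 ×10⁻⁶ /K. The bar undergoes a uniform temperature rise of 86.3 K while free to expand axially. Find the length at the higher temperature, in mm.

1962.1 mm

ΔL = α·L₀·ΔT = 12.4×10⁻⁶ × 1960 mm × 86.30 K = 2.10 mm.
L = L₀ + ΔL = 1960 + 2.10 = 1962.1 mm.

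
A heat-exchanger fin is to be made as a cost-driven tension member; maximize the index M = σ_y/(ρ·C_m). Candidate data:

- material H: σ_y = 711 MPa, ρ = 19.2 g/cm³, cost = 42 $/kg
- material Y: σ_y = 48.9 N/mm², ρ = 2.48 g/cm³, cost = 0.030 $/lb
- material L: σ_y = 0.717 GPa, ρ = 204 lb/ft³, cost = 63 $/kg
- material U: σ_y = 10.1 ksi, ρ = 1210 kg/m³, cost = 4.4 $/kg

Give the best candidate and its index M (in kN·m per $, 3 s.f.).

Convert each candidate to consistent units, then evaluate M:
  material H: σ_y = 711.0 MPa, ρ = 19200 kg/m³, cost = 42.00 $/kg
  material Y: σ_y = 48.90 MPa, ρ = 2480 kg/m³, cost = 0.06614 $/kg
  material L: σ_y = 717.0 MPa, ρ = 3268 kg/m³, cost = 63.00 $/kg
  material U: σ_y = 69.64 MPa, ρ = 1210 kg/m³, cost = 4.400 $/kg
  material Y: M = 298 kN·m per $
  material U: M = 13.1 kN·m per $
  material L: M = 3.48 kN·m per $
  material H: M = 0.882 kN·m per $
Highest index: material Y.

material Y, M = 298 kN·m per $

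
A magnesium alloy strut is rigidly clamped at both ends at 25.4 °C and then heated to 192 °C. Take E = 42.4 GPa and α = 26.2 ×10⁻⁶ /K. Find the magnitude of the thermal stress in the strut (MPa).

ΔT = 166.6 K. Constrained thermal stress σ = E·α·ΔT = 42.40×10³ MPa × 26.2×10⁻⁶ × 166.6 = 185 MPa (compressive).

185 MPa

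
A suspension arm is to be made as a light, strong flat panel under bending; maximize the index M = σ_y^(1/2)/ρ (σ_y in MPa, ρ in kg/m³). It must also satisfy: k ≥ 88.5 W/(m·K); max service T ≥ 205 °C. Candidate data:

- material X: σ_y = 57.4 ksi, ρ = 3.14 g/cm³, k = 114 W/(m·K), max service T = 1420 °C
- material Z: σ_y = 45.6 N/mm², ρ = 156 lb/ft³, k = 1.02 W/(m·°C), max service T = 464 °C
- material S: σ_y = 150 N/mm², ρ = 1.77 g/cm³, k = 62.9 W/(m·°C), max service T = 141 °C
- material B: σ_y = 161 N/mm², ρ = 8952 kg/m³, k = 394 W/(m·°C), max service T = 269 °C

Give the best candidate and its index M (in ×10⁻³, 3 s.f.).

material X, M = 6.34×10⁻³

Screen on constraints: k ≥ 88.5 W/(m·K); max service T ≥ 205 °C. Survivors: material X, material B.
In SI units:
  material X: σ_y = 395.8 MPa, ρ = 3140 kg/m³
  material B: σ_y = 161.0 MPa, ρ = 8952 kg/m³
  material X: M = 6.34×10⁻³
  material B: M = 1.42×10⁻³
Material X ranks first.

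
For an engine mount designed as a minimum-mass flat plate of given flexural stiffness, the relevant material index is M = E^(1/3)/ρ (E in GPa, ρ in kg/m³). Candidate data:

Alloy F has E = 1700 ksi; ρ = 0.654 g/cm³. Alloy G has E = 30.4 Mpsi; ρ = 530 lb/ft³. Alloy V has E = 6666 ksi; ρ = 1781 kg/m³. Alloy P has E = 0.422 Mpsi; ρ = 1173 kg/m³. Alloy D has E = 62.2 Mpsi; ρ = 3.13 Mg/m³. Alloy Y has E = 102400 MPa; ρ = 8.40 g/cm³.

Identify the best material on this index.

alloy F

In SI units:
  alloy F: E = 11.72 GPa, ρ = 654.0 kg/m³
  alloy G: E = 209.6 GPa, ρ = 8490 kg/m³
  alloy V: E = 45.96 GPa, ρ = 1781 kg/m³
  alloy P: E = 2.910 GPa, ρ = 1173 kg/m³
  alloy D: E = 428.9 GPa, ρ = 3130 kg/m³
  alloy Y: E = 102.4 GPa, ρ = 8400 kg/m³
  alloy F: M = 3.47×10⁻³
  alloy D: M = 2.41×10⁻³
  alloy V: M = 2.01×10⁻³
  alloy P: M = 1.22×10⁻³
  alloy G: M = 0.700×10⁻³
  alloy Y: M = 0.557×10⁻³
Alloy F ranks first.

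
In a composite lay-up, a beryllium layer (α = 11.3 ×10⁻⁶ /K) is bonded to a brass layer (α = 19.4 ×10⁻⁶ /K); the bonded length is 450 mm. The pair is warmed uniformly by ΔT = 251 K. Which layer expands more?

brass

α(beryllium) = 11.3×10⁻⁶/K vs α(brass) = 19.4×10⁻⁶/K.
Higher α expands more for the same ΔT: brass.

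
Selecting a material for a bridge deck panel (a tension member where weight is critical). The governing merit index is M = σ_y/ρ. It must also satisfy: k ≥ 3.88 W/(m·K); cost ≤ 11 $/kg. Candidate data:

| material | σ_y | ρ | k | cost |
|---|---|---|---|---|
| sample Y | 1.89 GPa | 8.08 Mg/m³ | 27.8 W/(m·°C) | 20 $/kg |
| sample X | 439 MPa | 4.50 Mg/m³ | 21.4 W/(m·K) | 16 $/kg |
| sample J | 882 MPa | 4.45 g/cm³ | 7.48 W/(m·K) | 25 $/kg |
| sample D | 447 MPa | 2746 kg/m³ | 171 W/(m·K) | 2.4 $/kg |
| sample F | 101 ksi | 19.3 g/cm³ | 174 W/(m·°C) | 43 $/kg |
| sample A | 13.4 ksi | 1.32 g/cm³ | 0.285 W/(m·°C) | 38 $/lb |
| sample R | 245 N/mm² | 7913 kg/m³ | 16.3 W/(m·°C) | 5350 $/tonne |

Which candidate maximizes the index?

Screen on constraints: k ≥ 3.88 W/(m·K); cost ≤ 11 $/kg. Survivors: sample D, sample R.
Putting every candidate on a common basis:
  sample D: σ_y = 447.0 MPa, ρ = 2746 kg/m³
  sample R: σ_y = 245.0 MPa, ρ = 7913 kg/m³
  sample D: M = 163 kN·m/kg
  sample R: M = 31.0 kN·m/kg
Sample D has the largest M.

sample D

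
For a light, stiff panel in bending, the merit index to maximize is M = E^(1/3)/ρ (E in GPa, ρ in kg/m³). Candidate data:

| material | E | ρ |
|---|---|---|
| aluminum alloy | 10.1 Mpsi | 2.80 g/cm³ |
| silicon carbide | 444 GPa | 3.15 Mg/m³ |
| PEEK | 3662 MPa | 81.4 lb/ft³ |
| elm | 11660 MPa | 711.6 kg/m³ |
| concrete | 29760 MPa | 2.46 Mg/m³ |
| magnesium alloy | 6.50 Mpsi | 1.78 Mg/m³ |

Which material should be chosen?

elm

After converting to SI:
  aluminum alloy: E = 69.64 GPa, ρ = 2800 kg/m³
  silicon carbide: E = 444.0 GPa, ρ = 3150 kg/m³
  PEEK: E = 3.662 GPa, ρ = 1304 kg/m³
  elm: E = 11.66 GPa, ρ = 711.6 kg/m³
  concrete: E = 29.76 GPa, ρ = 2460 kg/m³
  magnesium alloy: E = 44.82 GPa, ρ = 1780 kg/m³
  elm: M = 3.19×10⁻³
  silicon carbide: M = 2.42×10⁻³
  magnesium alloy: M = 2.00×10⁻³
  aluminum alloy: M = 1.47×10⁻³
  concrete: M = 1.26×10⁻³
  PEEK: M = 1.18×10⁻³
Elm has the largest M.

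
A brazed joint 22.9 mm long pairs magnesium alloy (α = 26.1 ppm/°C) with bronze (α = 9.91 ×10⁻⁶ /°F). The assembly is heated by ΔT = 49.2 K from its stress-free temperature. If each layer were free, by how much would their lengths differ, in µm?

9.31 µm

bronze: α = 9.91×10⁻⁶/°F × 9/5 = 17.8×10⁻⁶/K.
Δα = |26.1 − 17.8|×10⁻⁶/K = 8.26×10⁻⁶/K.
ΔL_mismatch = Δα·L·ΔT = 8.26×10⁻⁶ × 22.9 mm × 49.2 K = 9.31 µm.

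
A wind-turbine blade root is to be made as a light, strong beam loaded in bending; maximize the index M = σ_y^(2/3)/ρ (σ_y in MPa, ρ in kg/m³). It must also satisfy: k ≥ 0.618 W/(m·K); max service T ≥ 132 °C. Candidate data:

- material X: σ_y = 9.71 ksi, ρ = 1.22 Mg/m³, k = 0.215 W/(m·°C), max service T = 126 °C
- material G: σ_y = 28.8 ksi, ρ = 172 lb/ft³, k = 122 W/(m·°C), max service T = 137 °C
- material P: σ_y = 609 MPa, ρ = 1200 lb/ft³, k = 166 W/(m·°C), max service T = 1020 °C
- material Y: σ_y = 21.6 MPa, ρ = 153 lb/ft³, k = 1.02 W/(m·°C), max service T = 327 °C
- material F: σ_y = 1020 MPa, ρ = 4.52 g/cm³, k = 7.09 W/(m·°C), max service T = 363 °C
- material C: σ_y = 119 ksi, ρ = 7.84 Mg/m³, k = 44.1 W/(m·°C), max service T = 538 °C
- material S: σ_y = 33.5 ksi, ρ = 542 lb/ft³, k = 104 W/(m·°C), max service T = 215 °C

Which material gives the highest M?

Screen on constraints: k ≥ 0.618 W/(m·K); max service T ≥ 132 °C. Survivors: material G, material P, material Y, material F, material C, material S.
In SI units:
  material G: σ_y = 198.6 MPa, ρ = 2755 kg/m³
  material P: σ_y = 609.0 MPa, ρ = 19220 kg/m³
  material Y: σ_y = 21.60 MPa, ρ = 2451 kg/m³
  material F: σ_y = 1020 MPa, ρ = 4520 kg/m³
  material C: σ_y = 820.5 MPa, ρ = 7840 kg/m³
  material S: σ_y = 231.0 MPa, ρ = 8682 kg/m³
  material F: M = 22.4×10⁻³
  material G: M = 12.4×10⁻³
  material C: M = 11.2×10⁻³
  material S: M = 4.34×10⁻³
  material P: M = 3.74×10⁻³
  material Y: M = 3.16×10⁻³
The maximum is for material F.

material F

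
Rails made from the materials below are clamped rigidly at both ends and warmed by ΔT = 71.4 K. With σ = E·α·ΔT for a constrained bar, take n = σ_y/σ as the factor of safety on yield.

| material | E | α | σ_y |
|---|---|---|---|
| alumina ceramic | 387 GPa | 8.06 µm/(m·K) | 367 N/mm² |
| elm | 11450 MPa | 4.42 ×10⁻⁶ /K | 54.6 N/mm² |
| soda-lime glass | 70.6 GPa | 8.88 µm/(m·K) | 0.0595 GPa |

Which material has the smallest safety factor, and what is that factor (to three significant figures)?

soda-lime glass, n = 1.33

With everything in SI (GPa, ×10⁻⁶/K, MPa):
  alumina ceramic: E = 387.0, α = 8.06, σ_y = 367.0 → σ = 223 MPa, n = 1.65
  elm: E = 11.45, α = 4.42, σ_y = 54.60 → σ = 3.61 MPa, n = 15.1
  soda-lime glass: E = 70.60, α = 8.88, σ_y = 59.50 → σ = 44.8 MPa, n = 1.33
The minimum is soda-lime glass at n = 1.33.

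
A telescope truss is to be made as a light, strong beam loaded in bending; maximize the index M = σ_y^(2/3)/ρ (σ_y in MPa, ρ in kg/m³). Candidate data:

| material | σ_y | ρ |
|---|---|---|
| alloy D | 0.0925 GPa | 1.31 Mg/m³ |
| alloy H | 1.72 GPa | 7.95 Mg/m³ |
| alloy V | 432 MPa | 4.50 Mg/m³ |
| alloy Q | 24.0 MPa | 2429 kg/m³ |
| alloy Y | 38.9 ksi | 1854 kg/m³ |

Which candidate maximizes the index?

alloy Y

Normalizing units and computing the index:
  alloy D: σ_y = 92.50 MPa, ρ = 1310 kg/m³
  alloy H: σ_y = 1720 MPa, ρ = 7950 kg/m³
  alloy V: σ_y = 432.0 MPa, ρ = 4500 kg/m³
  alloy Q: σ_y = 24.00 MPa, ρ = 2429 kg/m³
  alloy Y: σ_y = 268.2 MPa, ρ = 1854 kg/m³
  alloy Y: M = 22.4×10⁻³
  alloy H: M = 18.1×10⁻³
  alloy D: M = 15.6×10⁻³
  alloy V: M = 12.7×10⁻³
  alloy Q: M = 3.43×10⁻³
Alloy Y ranks first.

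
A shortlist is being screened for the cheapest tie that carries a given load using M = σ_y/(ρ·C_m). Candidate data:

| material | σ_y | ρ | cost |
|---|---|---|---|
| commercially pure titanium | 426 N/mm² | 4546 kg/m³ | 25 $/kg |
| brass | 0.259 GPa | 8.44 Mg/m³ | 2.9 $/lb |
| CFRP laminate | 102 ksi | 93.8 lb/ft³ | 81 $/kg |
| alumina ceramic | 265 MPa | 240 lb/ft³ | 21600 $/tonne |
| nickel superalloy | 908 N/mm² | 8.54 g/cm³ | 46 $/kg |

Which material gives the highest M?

CFRP laminate

In SI units:
  commercially pure titanium: σ_y = 426.0 MPa, ρ = 4546 kg/m³, cost = 25.00 $/kg
  brass: σ_y = 259.0 MPa, ρ = 8440 kg/m³, cost = 6.393 $/kg
  CFRP laminate: σ_y = 703.3 MPa, ρ = 1503 kg/m³, cost = 81.00 $/kg
  alumina ceramic: σ_y = 265.0 MPa, ρ = 3844 kg/m³, cost = 21.60 $/kg
  nickel superalloy: σ_y = 908.0 MPa, ρ = 8540 kg/m³, cost = 46.00 $/kg
  CFRP laminate: M = 5.78 kN·m per $
  brass: M = 4.80 kN·m per $
  commercially pure titanium: M = 3.75 kN·m per $
  alumina ceramic: M = 3.19 kN·m per $
  nickel superalloy: M = 2.31 kN·m per $
Highest index: CFRP laminate.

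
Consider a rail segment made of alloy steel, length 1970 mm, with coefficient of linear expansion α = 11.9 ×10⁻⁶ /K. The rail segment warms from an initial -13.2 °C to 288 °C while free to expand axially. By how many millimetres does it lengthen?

7.06 mm

ΔT = 288 − (-13.2) = 301.2 K.
ΔL = α·L₀·ΔT = 11.9×10⁻⁶ × 1970 mm × 301.2 K = 7.06 mm.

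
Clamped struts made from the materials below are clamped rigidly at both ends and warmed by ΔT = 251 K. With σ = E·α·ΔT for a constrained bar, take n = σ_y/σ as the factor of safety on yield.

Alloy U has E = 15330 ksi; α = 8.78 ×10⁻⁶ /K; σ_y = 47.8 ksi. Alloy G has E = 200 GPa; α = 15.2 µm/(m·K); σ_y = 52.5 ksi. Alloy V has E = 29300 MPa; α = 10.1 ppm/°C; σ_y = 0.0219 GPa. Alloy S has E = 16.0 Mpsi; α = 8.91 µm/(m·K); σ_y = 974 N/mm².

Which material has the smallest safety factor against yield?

Per material, after unit conversion:
  alloy U: E = 105.7, α = 8.78, σ_y = 329.6 → σ = 233 MPa, n = 1.41
  alloy G: E = 200.0, α = 15.2, σ_y = 362.0 → σ = 763 MPa, n = 0.474
  alloy V: E = 29.30, α = 10.1, σ_y = 21.90 → σ = 74.3 MPa, n = 0.295
  alloy S: E = 110.3, α = 8.91, σ_y = 974.0 → σ = 247 MPa, n = 3.95
The minimum is alloy V at n = 0.295.

alloy V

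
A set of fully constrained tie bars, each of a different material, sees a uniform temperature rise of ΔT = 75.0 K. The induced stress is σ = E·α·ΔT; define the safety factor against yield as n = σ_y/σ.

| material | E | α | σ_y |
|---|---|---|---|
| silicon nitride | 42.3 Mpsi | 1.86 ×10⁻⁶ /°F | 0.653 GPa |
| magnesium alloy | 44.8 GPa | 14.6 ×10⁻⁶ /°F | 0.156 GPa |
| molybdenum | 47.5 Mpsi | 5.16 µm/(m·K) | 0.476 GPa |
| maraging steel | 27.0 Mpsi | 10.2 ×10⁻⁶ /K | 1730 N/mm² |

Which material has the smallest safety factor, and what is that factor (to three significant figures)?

magnesium alloy, n = 1.77

Converting E to GPa, α to ×10⁻⁶/K, σ_y to MPa, then σ and n for each:
  silicon nitride: E = 291.6, α = 3.35, σ_y = 653.0 → σ = 73.2 MPa, n = 8.92
  magnesium alloy: E = 44.80, α = 26.3, σ_y = 156.0 → σ = 88.3 MPa, n = 1.77
  molybdenum: E = 327.5, α = 5.16, σ_y = 476.0 → σ = 127 MPa, n = 3.76
  maraging steel: E = 186.2, α = 10.2, σ_y = 1730 → σ = 142 MPa, n = 12.1
Magnesium alloy has the lowest safety factor, n = 1.77.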